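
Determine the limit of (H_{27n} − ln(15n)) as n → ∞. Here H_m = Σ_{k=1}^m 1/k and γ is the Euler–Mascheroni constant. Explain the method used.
lim = ln(9/5) + γ

By Euler-Maclaurin, H_m = ln m + γ + O(1/m). So
  H_{27n} − ln(15n) = ln(27n) + γ − ln(15n) + O(1/n)
                       = ln(27/15) + γ + O(1/n).
Hence the limit is ln(27/15) + γ (= ln(9/5)).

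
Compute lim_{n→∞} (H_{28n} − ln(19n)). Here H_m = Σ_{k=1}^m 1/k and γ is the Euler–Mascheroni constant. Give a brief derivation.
lim = ln(28/19) + γ

By Euler-Maclaurin, H_m = ln m + γ + O(1/m). So
  H_{28n} − ln(19n) = ln(28n) + γ − ln(19n) + O(1/n)
                       = ln(28/19) + γ + O(1/n).
Hence the limit is ln(28/19) + γ.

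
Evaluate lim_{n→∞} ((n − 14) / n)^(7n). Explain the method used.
lim = e^(−98)

Rewrite as (1 − 14/n)^(7n). By the standard limit (1 + x/n)^n → e^x, we have (1 − 14/n)^n → e^(−14), and raising to the 7th power gives e^(−98).
More precisely, ln[(1 − 14/n)^(7n)] = 7n · ln(1 − 14/n) = 7n · (-14/n + O(1/n^2)) = -98 + O(1/n) → -98.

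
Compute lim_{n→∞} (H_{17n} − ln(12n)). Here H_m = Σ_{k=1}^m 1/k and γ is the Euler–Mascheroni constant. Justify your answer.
lim = ln(17/12) + γ

By Euler-Maclaurin, H_m = ln m + γ + O(1/m). So
  H_{17n} − ln(12n) = ln(17n) + γ − ln(12n) + O(1/n)
                       = ln(17/12) + γ + O(1/n).
Hence the limit is ln(17/12) + γ.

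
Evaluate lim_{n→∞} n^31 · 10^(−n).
lim = 0

Exponentials with base > 1 dominate every fixed polynomial: for any fixed c, n^c / 10^n → 0 as n → ∞ (e.g. by the ratio test, or by writing 10^n = e^(n ln 10) and noting e^(n ln 10) / n^c → ∞). Hence n^31 · 10^(−n) = n^31 / 10^n → 0.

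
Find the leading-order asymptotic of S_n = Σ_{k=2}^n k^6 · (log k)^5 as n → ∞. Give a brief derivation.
S_n ~ n^7 · (log n)^5 / 7

By integral comparison, S_n = ∫_1^n x^6 · (log x)^5 dx + O(n^6 · (log n)^5). For the integral, the leading term of ∫_1^n x^6 (log x)^5 dx is n^7/7 · (log n)^5 (by repeated integration by parts; each step lowers the log-exponent and produces a relatively O(1/log n) correction). Hence S_n ~ n^7 · (log n)^5 / 7.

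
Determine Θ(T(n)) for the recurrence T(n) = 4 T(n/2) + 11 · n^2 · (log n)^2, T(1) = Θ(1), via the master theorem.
T(n) = Θ(n^2 · (log n)^3)

Here log_2 4 = 2 and f(n) = 11 · n^2 · (log n)^2 = Θ(n^(log_2 4) · (log n)^2). This is the extended Case 2 of the master theorem (f matches the critical exponent up to log factors), giving T(n) = Θ(n^(log_2 4) · (log n)^(2+1)) = Θ(n^2 · (log n)^3).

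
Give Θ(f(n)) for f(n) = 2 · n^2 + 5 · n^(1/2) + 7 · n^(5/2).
f(n) ∈ Θ(n^(5/2))

Compare the terms by growth order. For large n, n^a · (log n)^b dominates n^a' · (log n)^b' iff a > a', or (a = a' and b > b'). Ranking the 3 terms shows the dominant one is 7 · n^(5/2). Hence f(n) ∈ Θ(n^(5/2)).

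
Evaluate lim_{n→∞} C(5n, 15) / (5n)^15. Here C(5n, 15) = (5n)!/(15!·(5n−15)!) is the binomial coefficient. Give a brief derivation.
lim = 1/15! = 1/1307674368000

With N = 5n → ∞: C(N, 15) / N^15 = [N(N−1)…(N−14)] / (15! · N^15) = (1/15!) · 1 · (1 − 1/(5n)) · … · (1 − 14/(5n)). Each factor → 1 as N → ∞, so the limit is 1/15! = 1/1307674368000.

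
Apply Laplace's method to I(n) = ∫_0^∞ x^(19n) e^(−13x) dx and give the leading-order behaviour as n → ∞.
I(n) ~ (sqrt(2π·19n) / 13) · (19n/(13e))^(19n)

Write the integrand as exp(19n ln x − 13x) and set f(x) = 19n ln x − 13x. Then f'(x) = 19n/x − 13 = 0 at x* = 19n/13, and f''(x*) = −19n/x*^2 = −13^2/(19n). Laplace's method (interior maximum) gives
  I(n) ~ e^(f(x*)) · sqrt(2π / |f''(x*)|)
        = exp(19n ln(19n/13) − 19n) · sqrt(2π · 19n / 13^2)
        = (19n/13)^(19n) e^(−19n) · sqrt(2π·19n) / 13
        = (sqrt(2π·19n) / 13) · (19n/(13e))^(19n).
This matches Γ(19n+1)/13^(19n+1) with Stirling applied to Γ.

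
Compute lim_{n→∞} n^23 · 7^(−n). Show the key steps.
lim = 0

Exponentials with base > 1 dominate every fixed polynomial: for any fixed c, n^c / 7^n → 0 as n → ∞ (e.g. by the ratio test, or by writing 7^n = e^(n ln 7) and noting e^(n ln 7) / n^c → ∞). Hence n^23 · 7^(−n) = n^23 / 7^n → 0.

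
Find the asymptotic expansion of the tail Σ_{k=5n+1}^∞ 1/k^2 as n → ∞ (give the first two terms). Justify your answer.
Σ_{k>5n} 1/k^2 = 1/(1 · (5n)) − 1/(2 · (5n)^2) + O(1/(5n)^3)

Compare to the integral: ∫_{5n}^∞ x^(−2) dx = [−x^(−1)/1]_{5n}^∞ = 1/((2−1)·(5n)). The Euler-Maclaurin correction adds −f(5n)/2 = −1/(2·(5n)^2). Euler-Maclaurin then gives
  Σ_{k>5n} 1/k^2 = ∫_{5n}^∞ dx/x^2 − 1/(2·(5n)^2) + O(1/(5n)^3).
(Equivalently this is ζ(2) − Σ_{k≤5n} 1/k^2.)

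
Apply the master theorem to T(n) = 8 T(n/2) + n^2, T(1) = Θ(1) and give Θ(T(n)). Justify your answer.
T(n) = Θ(n^3)

Master theorem: compare f(n) = n^2 to n^(log_2 8) where log_2 8 = 3. Since 2 < log_2 8, we have f(n) = O(n^(log_2 8 − ε)) for some ε > 0 — Case 1. Hence T(n) = Θ(n^(log_2 8)) = Θ(n^3).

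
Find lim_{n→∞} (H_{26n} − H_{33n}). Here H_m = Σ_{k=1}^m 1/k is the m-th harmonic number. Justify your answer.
lim = ln(26/33)

Euler-Maclaurin gives H_m = ln m + γ + 1/(2m) + O(1/m^2). The γ and O(1/m) terms cancel in the difference:
  H_{26n} − H_{33n} = ln(26n) − ln(33n) + O(1/n) = ln(26/33) + O(1/n).
Hence the limit is ln(26/33).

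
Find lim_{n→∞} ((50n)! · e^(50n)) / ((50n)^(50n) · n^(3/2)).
lim = 0

Stirling: (50n)! ~ sqrt(2π·50n) · (50n/e)^(50n). Hence
  (50n)! · e^(50n) / (50n)^(50n) ~ sqrt(2π·50n).
Dividing by n^(3/2): sqrt(2π·50n) / n^(3/2) = sqrt(2π·50) · n^((1−3)/2), so the expression behaves like sqrt(2π·50) · n^((1−3)/2) → 0.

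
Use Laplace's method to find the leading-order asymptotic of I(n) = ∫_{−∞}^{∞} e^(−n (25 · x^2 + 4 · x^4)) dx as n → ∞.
I(n) ~ sqrt(π/(25n))

φ(x) = 25 · x^2 + 4 · x^4 has its unique global minimum at x* = 0 (since φ'(x) = 50x + 16x^3 = 0 only at x = 0 for real x with both coefficients positive, and φ → ∞ as |x| → ∞). At x* = 0, φ(0) = 0 and φ''(0) = 50. Laplace's method then gives
  I(n) ~ sqrt(2π / (n · φ''(0))) · e^(−n φ(0)) = sqrt(2π / (50n)) = sqrt(π/(25n)).
The 4 · x^4 term contributes only at subleading order (an O(1/n) relative correction).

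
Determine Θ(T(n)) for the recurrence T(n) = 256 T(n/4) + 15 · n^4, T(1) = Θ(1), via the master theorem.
T(n) = Θ(n^4 log n)

log_4 256 = 4, and f(n) = 15 · n^4 = Θ(n^(log_4 256)). This is Case 2 of the master theorem: T(n) = Θ(f(n) · log n) = Θ(n^4 log n).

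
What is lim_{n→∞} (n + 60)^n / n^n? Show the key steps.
lim = e^60

Rewrite as (1 + 60/n)^(n). By the standard limit (1 + x/n)^n → e^x, we have (1 + 60/n)^n → e^60, and raising to the 1st power gives e^60.
More precisely, ln[(1 + 60/n)^(n)] = n · ln(1 + 60/n) = n · (60/n + O(1/n^2)) = 60 + O(1/n) → 60.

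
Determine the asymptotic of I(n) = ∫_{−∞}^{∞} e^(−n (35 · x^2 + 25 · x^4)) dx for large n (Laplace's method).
I(n) ~ sqrt(π/(35n))

φ(x) = 35 · x^2 + 25 · x^4 has its unique global minimum at x* = 0 (since φ'(x) = 70x + 100x^3 = 0 only at x = 0 for real x with both coefficients positive, and φ → ∞ as |x| → ∞). At x* = 0, φ(0) = 0 and φ''(0) = 70. Laplace's method then gives
  I(n) ~ sqrt(2π / (n · φ''(0))) · e^(−n φ(0)) = sqrt(2π / (70n)) = sqrt(π/(35n)).
The 25 · x^4 term contributes only at subleading order (an O(1/n) relative correction).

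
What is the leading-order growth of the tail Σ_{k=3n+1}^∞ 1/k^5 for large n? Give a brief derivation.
Σ_{k>3n} 1/k^5 ~ 1/(4 · (3n)^4)

Compare to the integral: ∫_{3n}^∞ x^(−5) dx = [−x^(−4)/4]_{3n}^∞ = 1/((5−1)·(3n)^4). Euler-Maclaurin then gives
  Σ_{k>3n} 1/k^5 = ∫_{3n}^∞ dx/x^5 − 1/(2·(3n)^5) + O(1/(3n)^6).
(Equivalently this is ζ(5) − Σ_{k≤3n} 1/k^5.)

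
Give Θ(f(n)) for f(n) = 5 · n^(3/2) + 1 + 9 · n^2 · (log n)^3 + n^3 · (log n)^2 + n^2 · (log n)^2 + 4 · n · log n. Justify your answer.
f(n) ∈ Θ(n^3 · (log n)^2)

Compare the terms by growth order. For large n, n^a · (log n)^b dominates n^a' · (log n)^b' iff a > a', or (a = a' and b > b'). Ranking the 6 terms shows the dominant one is n^3 · (log n)^2. Hence f(n) ∈ Θ(n^3 · (log n)^2).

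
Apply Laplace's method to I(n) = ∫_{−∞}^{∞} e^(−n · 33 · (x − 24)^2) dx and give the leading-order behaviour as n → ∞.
I(n) = sqrt(π/(33n))

Here φ(x) = 33 · (x − 24)^2 has its unique minimum at x* = 24 with φ(x*) = 0 and φ''(x*) = 66. Laplace's method gives
  I(n) ~ e^(−n φ(x*)) · sqrt(2π / (n · φ''(x*))) = sqrt(2π / (66n)) = sqrt(π/(33n)).
This is exact: substituting u = (x − 24)·sqrt(33n) gives I(n) = (1/sqrt(33n)) ∫_{−∞}^{∞} e^(−u^2) du = sqrt(π/(33n)).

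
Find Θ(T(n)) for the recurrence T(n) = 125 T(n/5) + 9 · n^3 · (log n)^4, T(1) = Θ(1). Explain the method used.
T(n) = Θ(n^3 · (log n)^5)

Here log_5 125 = 3 and f(n) = 9 · n^3 · (log n)^4 = Θ(n^(log_5 125) · (log n)^4). This is the extended Case 2 of the master theorem (f matches the critical exponent up to log factors), giving T(n) = Θ(n^(log_5 125) · (log n)^(4+1)) = Θ(n^3 · (log n)^5).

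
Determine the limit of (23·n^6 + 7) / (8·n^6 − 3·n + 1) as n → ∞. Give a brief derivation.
lim = 23/8

For large n the leading n^6 terms dominate both numerator and denominator. Dividing top and bottom by n^6, every other term tends to 0, leaving 23/8.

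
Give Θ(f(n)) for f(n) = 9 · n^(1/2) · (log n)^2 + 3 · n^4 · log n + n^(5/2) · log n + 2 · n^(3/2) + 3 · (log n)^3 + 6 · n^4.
f(n) ∈ Θ(n^4 · log n)

Compare the terms by growth order. For large n, n^a · (log n)^b dominates n^a' · (log n)^b' iff a > a', or (a = a' and b > b'). Ranking the 6 terms shows the dominant one is 3 · n^4 · log n. Hence f(n) ∈ Θ(n^4 · log n).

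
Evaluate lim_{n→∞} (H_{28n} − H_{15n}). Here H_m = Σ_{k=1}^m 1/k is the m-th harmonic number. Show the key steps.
lim = ln(28/15)

Euler-Maclaurin gives H_m = ln m + γ + 1/(2m) + O(1/m^2). The γ and O(1/m) terms cancel in the difference:
  H_{28n} − H_{15n} = ln(28n) − ln(15n) + O(1/n) = ln(28/15) + O(1/n).
Hence the limit is ln(28/15).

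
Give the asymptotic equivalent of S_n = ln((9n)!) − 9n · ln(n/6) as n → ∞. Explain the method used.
S_n ~ 9n · (ln 54 − 1) + O(ln n)

Stirling: ln((9n)!) = 9n ln(9n) − 9n + O(ln n).
  S_n = 9n ln(9n) − 9n − 9n ln(n/6) + O(ln n)
      = 9n ln(9n) − 9n ln n + 9n ln 6 − 9n + O(ln n)
      = 9n ln 9 + 9n ln 6 − 9n + O(ln n)
      = 9n (ln 54 − 1) + O(ln n).
Numerically ln(54) − 1 ≈ 2.9890.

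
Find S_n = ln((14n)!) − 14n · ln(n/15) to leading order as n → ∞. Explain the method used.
S_n ~ 14n · (ln 210 − 1) + O(ln n)

Stirling: ln((14n)!) = 14n ln(14n) − 14n + O(ln n).
  S_n = 14n ln(14n) − 14n − 14n ln(n/15) + O(ln n)
      = 14n ln(14n) − 14n ln n + 14n ln 15 − 14n + O(ln n)
      = 14n ln 14 + 14n ln 15 − 14n + O(ln n)
      = 14n (ln 210 − 1) + O(ln n).
Numerically ln(210) − 1 ≈ 4.3471.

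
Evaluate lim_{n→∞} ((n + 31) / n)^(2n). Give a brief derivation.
lim = e^62

Rewrite as (1 + 31/n)^(2n). By the standard limit (1 + x/n)^n → e^x, we have (1 + 31/n)^n → e^31, and raising to the 2nd power gives e^62.
More precisely, ln[(1 + 31/n)^(2n)] = 2n · ln(1 + 31/n) = 2n · (31/n + O(1/n^2)) = 62 + O(1/n) → 62.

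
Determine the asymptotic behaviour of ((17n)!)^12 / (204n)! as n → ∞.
((17n)!)^12/(204n)! ~ ((2π·17n)^(11/2) / sqrt(12)) · 12^(−12·17n)  →  0

Write N = 17n. Stirling: N! ~ sqrt(2π N)(N/e)^N and (12N)! ~ sqrt(2π·12N)·(12N/e)^(12N).
  (N!)^12/(12N)! ~ (2π N)^(12/2) (N/e)^(12N) / [sqrt(2π·12N) (12N/e)^(12N)]
     = (2π N)^(12/2) / sqrt(2π·12N) · (N/(12N))^(12N)
     = (2π N)^((12−1)/2) / sqrt(12) · 12^(−12N).
Since 12^12 > 1, the factor 12^(−12N) decays exponentially, so the ratio → 0. Substituting N = 17n gives the stated form.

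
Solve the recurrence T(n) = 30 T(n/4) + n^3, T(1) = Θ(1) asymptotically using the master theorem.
T(n) = Θ(n^3)

log_4 30 ≈ 2.453. f(n) = n^3 dominates n^(log_4 30) since 3 > 2.453, and the regularity condition a·f(n/b) = 30·(n/4)^3 = (30/64)·n^3 ≤ c·f(n) holds with c = 30/64 ≈ 0.469 < 1. So this is Case 3: T(n) = Θ(f(n)) = Θ(n^3).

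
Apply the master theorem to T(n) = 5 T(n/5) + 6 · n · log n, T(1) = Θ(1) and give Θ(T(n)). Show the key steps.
T(n) = Θ(n · (log n)^2)

Here log_5 5 = 1 and f(n) = 6 · n · log n = Θ(n^(log_5 5) · (log n)^1). This is the extended Case 2 of the master theorem (f matches the critical exponent up to log factors), giving T(n) = Θ(n^(log_5 5) · (log n)^(1+1)) = Θ(n · (log n)^2).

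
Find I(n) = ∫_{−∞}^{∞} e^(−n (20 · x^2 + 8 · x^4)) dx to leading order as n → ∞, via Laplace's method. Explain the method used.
I(n) ~ sqrt(π/(20n))

φ(x) = 20 · x^2 + 8 · x^4 has its unique global minimum at x* = 0 (since φ'(x) = 40x + 32x^3 = 0 only at x = 0 for real x with both coefficients positive, and φ → ∞ as |x| → ∞). At x* = 0, φ(0) = 0 and φ''(0) = 40. Laplace's method then gives
  I(n) ~ sqrt(2π / (n · φ''(0))) · e^(−n φ(0)) = sqrt(2π / (40n)) = sqrt(π/(20n)).
The 8 · x^4 term contributes only at subleading order (an O(1/n) relative correction).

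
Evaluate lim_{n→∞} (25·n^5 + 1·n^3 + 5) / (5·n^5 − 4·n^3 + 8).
lim = 25/5 = 5

For large n the leading n^5 terms dominate both numerator and denominator. Dividing top and bottom by n^5, every other term tends to 0, leaving 25/5 = 5.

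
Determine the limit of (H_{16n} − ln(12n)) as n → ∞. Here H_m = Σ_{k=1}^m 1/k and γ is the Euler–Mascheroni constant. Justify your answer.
lim = ln(4/3) + γ

By Euler-Maclaurin, H_m = ln m + γ + O(1/m). So
  H_{16n} − ln(12n) = ln(16n) + γ − ln(12n) + O(1/n)
                       = ln(16/12) + γ + O(1/n).
Hence the limit is ln(16/12) + γ (= ln(4/3)).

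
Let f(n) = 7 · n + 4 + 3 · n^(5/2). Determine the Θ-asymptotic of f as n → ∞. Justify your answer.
f(n) ∈ Θ(n^(5/2))

Compare the terms by growth order. For large n, n^a · (log n)^b dominates n^a' · (log n)^b' iff a > a', or (a = a' and b > b'). Ranking the 3 terms shows the dominant one is 3 · n^(5/2). Hence f(n) ∈ Θ(n^(5/2)).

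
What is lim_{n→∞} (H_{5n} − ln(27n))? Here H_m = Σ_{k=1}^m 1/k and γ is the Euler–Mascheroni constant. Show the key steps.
lim = ln(5/27) + γ

By Euler-Maclaurin, H_m = ln m + γ + O(1/m). So
  H_{5n} − ln(27n) = ln(5n) + γ − ln(27n) + O(1/n)
                       = ln(5/27) + γ + O(1/n).
Hence the limit is ln(5/27) + γ.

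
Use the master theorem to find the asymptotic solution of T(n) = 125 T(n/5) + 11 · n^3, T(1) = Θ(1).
T(n) = Θ(n^3 log n)

log_5 125 = 3, and f(n) = 11 · n^3 = Θ(n^(log_5 125)). This is Case 2 of the master theorem: T(n) = Θ(f(n) · log n) = Θ(n^3 log n).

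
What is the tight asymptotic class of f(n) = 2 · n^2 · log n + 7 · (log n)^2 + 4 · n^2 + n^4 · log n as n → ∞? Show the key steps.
f(n) ∈ Θ(n^4 · log n)

Compare the terms by growth order. For large n, n^a · (log n)^b dominates n^a' · (log n)^b' iff a > a', or (a = a' and b > b'). Ranking the 4 terms shows the dominant one is n^4 · log n. Hence f(n) ∈ Θ(n^4 · log n).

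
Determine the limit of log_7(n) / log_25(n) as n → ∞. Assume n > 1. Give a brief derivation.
lim = ln(25) / ln(7) = log_7(25)

Change of base: log_7(n) = ln n / ln 7 and log_25(n) = ln n / ln 25. The ratio is (ln n / ln 7) · (ln 25 / ln n) = ln 25 / ln 7, a constant independent of n. So the limit is ln 25 / ln 7 = log_7(25).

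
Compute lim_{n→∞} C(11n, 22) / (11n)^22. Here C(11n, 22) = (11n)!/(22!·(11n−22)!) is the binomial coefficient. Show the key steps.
lim = 1/22! = 1/1124000727777607680000

With N = 11n → ∞: C(N, 22) / N^22 = [N(N−1)…(N−21)] / (22! · N^22) = (1/22!) · 1 · (1 − 1/(11n)) · … · (1 − 21/(11n)). Each factor → 1 as N → ∞, so the limit is 1/22! = 1/1124000727777607680000.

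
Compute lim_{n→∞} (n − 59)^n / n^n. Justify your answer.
lim = e^(−59)

Rewrite as (1 − 59/n)^(n). By the standard limit (1 + x/n)^n → e^x, we have (1 − 59/n)^n → e^(−59), and raising to the 1st power gives e^(−59).
More precisely, ln[(1 − 59/n)^(n)] = n · ln(1 − 59/n) = n · (-59/n + O(1/n^2)) = -59 + O(1/n) → -59.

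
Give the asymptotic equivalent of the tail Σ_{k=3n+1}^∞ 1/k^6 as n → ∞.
Σ_{k>3n} 1/k^6 ~ 1/(5 · (3n)^5)

Compare to the integral: ∫_{3n}^∞ x^(−6) dx = [−x^(−5)/5]_{3n}^∞ = 1/((6−1)·(3n)^5). Euler-Maclaurin then gives
  Σ_{k>3n} 1/k^6 = ∫_{3n}^∞ dx/x^6 − 1/(2·(3n)^6) + O(1/(3n)^7).
(Equivalently this is ζ(6) − Σ_{k≤3n} 1/k^6.)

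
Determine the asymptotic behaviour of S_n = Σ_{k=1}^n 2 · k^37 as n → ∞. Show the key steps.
S_n ~ n^38 / 19

By integral comparison (Euler-Maclaurin), Σ_{k=1}^n 2 · k^37 = 2 · ∫_0^n x^37 dx + O(n^37) = 2 · n^38/38 = n^38 / 19 + O(n^37). (Equivalently, Faulhaber's formula gives the same leading term.)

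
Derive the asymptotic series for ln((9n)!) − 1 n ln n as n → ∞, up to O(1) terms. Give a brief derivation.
ln((9n)!) − 1 n ln n = 8 n ln n + 9(ln 9 − 1) n + (1/2) ln(2π·9n) + O(1/n)

Stirling: ln((9n)!) = 9n ln(9n) − 9n + (1/2) ln(2π·9n) + O(1/n).
Expand 9n ln(9n) = 9n (ln n + ln 9) = 9n ln n + 9n ln 9.
Subtract 1n ln n: leading term is (9 − 1) n ln n = 8 n ln n. The next term is 9n ln 9 − 9n = 9(ln 9 − 1) n. Then the (1/2) ln(2π·9n) correction.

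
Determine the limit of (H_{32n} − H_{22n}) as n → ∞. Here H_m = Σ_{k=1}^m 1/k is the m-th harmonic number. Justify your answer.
lim = ln(32/22) = ln(16/11)

Euler-Maclaurin gives H_m = ln m + γ + 1/(2m) + O(1/m^2). The γ and O(1/m) terms cancel in the difference:
  H_{32n} − H_{22n} = ln(32n) − ln(22n) + O(1/n) = ln(32/22) + O(1/n).
Hence the limit is ln(32/22) = ln(16/11).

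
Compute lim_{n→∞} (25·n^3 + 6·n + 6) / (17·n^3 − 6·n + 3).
lim = 25/17

For large n the leading n^3 terms dominate both numerator and denominator. Dividing top and bottom by n^3, every other term tends to 0, leaving 25/17.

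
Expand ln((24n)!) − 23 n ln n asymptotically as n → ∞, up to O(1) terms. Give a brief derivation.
ln((24n)!) − 23 n ln n = n ln n + 24(ln 24 − 1) n + (1/2) ln(2π·24n) + O(1/n)

Stirling: ln((24n)!) = 24n ln(24n) − 24n + (1/2) ln(2π·24n) + O(1/n).
Expand 24n ln(24n) = 24n (ln n + ln 24) = 24n ln n + 24n ln 24.
Subtract 23n ln n: leading term is (24 − 23) n ln n = n ln n. The next term is 24n ln 24 − 24n = 24(ln 24 − 1) n. Then the (1/2) ln(2π·24n) correction.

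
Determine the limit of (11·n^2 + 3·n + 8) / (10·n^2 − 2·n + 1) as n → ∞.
lim = 11/10

For large n the leading n^2 terms dominate both numerator and denominator. Dividing top and bottom by n^2, every other term tends to 0, leaving 11/10.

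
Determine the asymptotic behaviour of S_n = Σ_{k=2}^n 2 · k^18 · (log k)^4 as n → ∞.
S_n ~ 2 · n^19 · (log n)^4 / 19

By integral comparison, S_n = ∫_1^n 2 · x^18 · (log x)^4 dx + O(n^18 · (log n)^4). For the integral, the leading term of ∫_1^n x^18 (log x)^4 dx is n^19/19 · (log n)^4 (by repeated integration by parts; each step lowers the log-exponent and produces a relatively O(1/log n) correction). Hence S_n ~ 2 · n^19 · (log n)^4 / 19.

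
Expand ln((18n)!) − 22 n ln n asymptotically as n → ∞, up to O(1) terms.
ln((18n)!) − 22 n ln n = −4 n ln n + 18(ln 18 − 1) n + (1/2) ln(2π·18n) + O(1/n)

Stirling: ln((18n)!) = 18n ln(18n) − 18n + (1/2) ln(2π·18n) + O(1/n).
Expand 18n ln(18n) = 18n (ln n + ln 18) = 18n ln n + 18n ln 18.
Subtract 22n ln n: leading term is (18 − 22) n ln n = −4 n ln n. The next term is 18n ln 18 − 18n = 18(ln 18 − 1) n. Then the (1/2) ln(2π·18n) correction.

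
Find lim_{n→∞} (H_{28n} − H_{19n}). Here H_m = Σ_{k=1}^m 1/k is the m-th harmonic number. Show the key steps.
lim = ln(28/19)

Euler-Maclaurin gives H_m = ln m + γ + 1/(2m) + O(1/m^2). The γ and O(1/m) terms cancel in the difference:
  H_{28n} − H_{19n} = ln(28n) − ln(19n) + O(1/n) = ln(28/19) + O(1/n).
Hence the limit is ln(28/19).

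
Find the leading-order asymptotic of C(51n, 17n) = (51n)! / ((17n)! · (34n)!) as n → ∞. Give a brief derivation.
C(51n, 17n) ~ (27/4)^(17n) · sqrt(3/(4π·17n))

Write N = 17n. Apply Stirling to each factorial:
  (3N)! ~ sqrt(2π·3N) · (3N/e)^(3N),
  N! ~ sqrt(2π N) · (N/e)^N,
  (2N)! ~ sqrt(2π·2N) · (2N/e)^(2N).
The exponential factors combine to (3N)^(3N) / (N^N · (2N)^(2N)) = 3^(3N)/2^(2N) = (3^3/2^2)^N = (27/4)^N.
The square-root prefactors combine to sqrt(2π·3N) / (sqrt(2π N)·sqrt(2π·2N)) = sqrt(3 / (2π·2·N)) = sqrt(3/(4π·17n)).
Substituting N = 17n: C(51n, 17n) ~ (27/4)^(17n) · sqrt(3/(4π·17n)).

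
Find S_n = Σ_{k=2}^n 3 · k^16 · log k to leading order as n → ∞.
S_n ~ 3 · n^17 log n / 17 − 3 · n^17 / 289

By integral comparison, S_n = ∫_1^n 3 · x^16 · log x dx + O(n^16 · log n). For the integral, ∫ x^16 log x dx = n^17 log n / 17 − n^17/289 (integration by parts). Hence S_n ~ 3 · n^17 log n / 17 − 3 · n^17 / 289.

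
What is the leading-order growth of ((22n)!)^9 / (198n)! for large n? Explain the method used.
((22n)!)^9/(198n)! ~ ((2π·22n)^(8/2) / 3) · 9^(−9·22n)  →  0

Write N = 22n. Stirling: N! ~ sqrt(2π N)(N/e)^N and (9N)! ~ sqrt(2π·9N)·(9N/e)^(9N).
  (N!)^9/(9N)! ~ (2π N)^(9/2) (N/e)^(9N) / [sqrt(2π·9N) (9N/e)^(9N)]
     = (2π N)^(9/2) / sqrt(2π·9N) · (N/(9N))^(9N)
     = (2π N)^((9−1)/2) / 3 · 9^(−9N).
Since 9^9 > 1, the factor 9^(−9N) decays exponentially, so the ratio → 0. Substituting N = 22n gives the stated form.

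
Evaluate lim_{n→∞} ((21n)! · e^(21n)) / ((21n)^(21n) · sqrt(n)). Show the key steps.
lim = sqrt(2π·21)

Stirling: (21n)! ~ sqrt(2π·21n) · (21n/e)^(21n). Hence
  (21n)! · e^(21n) / (21n)^(21n) ~ sqrt(2π·21n).
Dividing by sqrt(n): sqrt(2π·21n) / sqrt(n) = sqrt(2π·21) · n^((1−1)/2), so the limit is sqrt(2π·21).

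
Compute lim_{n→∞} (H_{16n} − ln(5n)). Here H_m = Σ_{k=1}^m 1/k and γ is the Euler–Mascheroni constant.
lim = ln(16/5) + γ

By Euler-Maclaurin, H_m = ln m + γ + O(1/m). So
  H_{16n} − ln(5n) = ln(16n) + γ − ln(5n) + O(1/n)
                       = ln(16/5) + γ + O(1/n).
Hence the limit is ln(16/5) + γ.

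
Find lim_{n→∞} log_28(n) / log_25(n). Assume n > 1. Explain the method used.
lim = ln(25) / ln(28) = log_28(25)

Change of base: log_28(n) = ln n / ln 28 and log_25(n) = ln n / ln 25. The ratio is (ln n / ln 28) · (ln 25 / ln n) = ln 25 / ln 28, a constant independent of n. So the limit is ln 25 / ln 28 = log_28(25).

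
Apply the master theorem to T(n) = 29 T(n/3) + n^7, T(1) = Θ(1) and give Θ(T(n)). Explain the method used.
T(n) = Θ(n^7)

log_3 29 ≈ 3.065. f(n) = n^7 dominates n^(log_3 29) since 7 > 3.065, and the regularity condition a·f(n/b) = 29·(n/3)^7 = (29/2187)·n^7 ≤ c·f(n) holds with c = 29/2187 ≈ 0.0133 < 1. So this is Case 3: T(n) = Θ(f(n)) = Θ(n^7).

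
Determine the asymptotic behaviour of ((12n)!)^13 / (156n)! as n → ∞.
((12n)!)^13/(156n)! ~ ((2π·12n)^(12/2) / sqrt(13)) · 13^(−13·12n)  →  0

Write N = 12n. Stirling: N! ~ sqrt(2π N)(N/e)^N and (13N)! ~ sqrt(2π·13N)·(13N/e)^(13N).
  (N!)^13/(13N)! ~ (2π N)^(13/2) (N/e)^(13N) / [sqrt(2π·13N) (13N/e)^(13N)]
     = (2π N)^(13/2) / sqrt(2π·13N) · (N/(13N))^(13N)
     = (2π N)^((13−1)/2) / sqrt(13) · 13^(−13N).
Since 13^13 > 1, the factor 13^(−13N) decays exponentially, so the ratio → 0. Substituting N = 12n gives the stated form.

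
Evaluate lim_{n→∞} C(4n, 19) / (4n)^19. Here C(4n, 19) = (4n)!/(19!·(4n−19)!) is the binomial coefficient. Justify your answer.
lim = 1/19! = 1/121645100408832000

With N = 4n → ∞: C(N, 19) / N^19 = [N(N−1)…(N−18)] / (19! · N^19) = (1/19!) · 1 · (1 − 1/(4n)) · … · (1 − 18/(4n)). Each factor → 1 as N → ∞, so the limit is 1/19! = 1/121645100408832000.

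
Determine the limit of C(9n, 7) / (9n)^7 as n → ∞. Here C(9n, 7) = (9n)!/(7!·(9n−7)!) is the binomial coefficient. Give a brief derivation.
lim = 1/7! = 1/5040

With N = 9n → ∞: C(N, 7) / N^7 = [N(N−1)…(N−6)] / (7! · N^7) = (1/7!) · 1 · (1 − 1/(9n)) · … · (1 − 6/(9n)). Each factor → 1 as N → ∞, so the limit is 1/7! = 1/5040.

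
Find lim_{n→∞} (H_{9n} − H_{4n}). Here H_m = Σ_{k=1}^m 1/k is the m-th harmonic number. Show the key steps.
lim = ln(9/4)

Euler-Maclaurin gives H_m = ln m + γ + 1/(2m) + O(1/m^2). The γ and O(1/m) terms cancel in the difference:
  H_{9n} − H_{4n} = ln(9n) − ln(4n) + O(1/n) = ln(9/4) + O(1/n).
Hence the limit is ln(9/4).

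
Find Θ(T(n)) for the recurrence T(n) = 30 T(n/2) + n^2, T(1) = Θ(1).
T(n) = Θ(n^(log_2 30))

Master theorem: compare f(n) = n^2 to n^(log_2 30) where log_2 30 ≈ 4.907. Since 2 < log_2 30, we have f(n) = O(n^(log_2 30 − ε)) for some ε > 0 — Case 1. Hence T(n) = Θ(n^(log_2 30)).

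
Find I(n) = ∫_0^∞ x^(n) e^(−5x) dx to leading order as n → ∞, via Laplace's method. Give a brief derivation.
I(n) ~ (sqrt(2π·n) / 5) · (n/(5e))^(n)

Write the integrand as exp(n ln x − 5x) and set f(x) = n ln x − 5x. Then f'(x) = n/x − 5 = 0 at x* = n/5, and f''(x*) = −n/x*^2 = −5^2/(n). Laplace's method (interior maximum) gives
  I(n) ~ e^(f(x*)) · sqrt(2π / |f''(x*)|)
        = exp(n ln(n/5) − n) · sqrt(2π · n / 5^2)
        = (n/5)^(n) e^(−n) · sqrt(2π·n) / 5
        = (sqrt(2π·n) / 5) · (n/(5e))^(n).
This matches Γ(n+1)/5^(n+1) with Stirling applied to Γ.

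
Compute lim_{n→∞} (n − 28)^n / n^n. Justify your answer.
lim = e^(−28)

Rewrite as (1 − 28/n)^(n). By the standard limit (1 + x/n)^n → e^x, we have (1 − 28/n)^n → e^(−28), and raising to the 1st power gives e^(−28).
More precisely, ln[(1 − 28/n)^(n)] = n · ln(1 − 28/n) = n · (-28/n + O(1/n^2)) = -28 + O(1/n) → -28.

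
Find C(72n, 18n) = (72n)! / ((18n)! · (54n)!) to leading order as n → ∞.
C(72n, 18n) ~ (256/27)^(18n) · sqrt(2/(3π·18n))

Write N = 18n. Apply Stirling to each factorial:
  (4N)! ~ sqrt(2π·4N) · (4N/e)^(4N),
  N! ~ sqrt(2π N) · (N/e)^N,
  (3N)! ~ sqrt(2π·3N) · (3N/e)^(3N).
The exponential factors combine to (4N)^(4N) / (N^N · (3N)^(3N)) = 4^(4N)/3^(3N) = (4^4/3^3)^N = (256/27)^N.
The square-root prefactors combine to sqrt(2π·4N) / (sqrt(2π N)·sqrt(2π·3N)) = sqrt(4 / (2π·3·N)) = sqrt(2/(3π·18n)).
Substituting N = 18n: C(72n, 18n) ~ (256/27)^(18n) · sqrt(2/(3π·18n)).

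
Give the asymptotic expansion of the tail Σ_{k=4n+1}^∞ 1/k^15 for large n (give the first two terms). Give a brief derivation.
Σ_{k>4n} 1/k^15 = 1/(14 · (4n)^14) − 1/(2 · (4n)^15) + O(1/(4n)^16)

Compare to the integral: ∫_{4n}^∞ x^(−15) dx = [−x^(−14)/14]_{4n}^∞ = 1/((15−1)·(4n)^14). The Euler-Maclaurin correction adds −f(4n)/2 = −1/(2·(4n)^15). Euler-Maclaurin then gives
  Σ_{k>4n} 1/k^15 = ∫_{4n}^∞ dx/x^15 − 1/(2·(4n)^15) + O(1/(4n)^16).
(Equivalently this is ζ(15) − Σ_{k≤4n} 1/k^15.)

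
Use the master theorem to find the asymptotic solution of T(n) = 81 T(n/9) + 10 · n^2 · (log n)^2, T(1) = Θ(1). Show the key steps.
T(n) = Θ(n^2 · (log n)^3)

Here log_9 81 = 2 and f(n) = 10 · n^2 · (log n)^2 = Θ(n^(log_9 81) · (log n)^2). This is the extended Case 2 of the master theorem (f matches the critical exponent up to log factors), giving T(n) = Θ(n^(log_9 81) · (log n)^(2+1)) = Θ(n^2 · (log n)^3).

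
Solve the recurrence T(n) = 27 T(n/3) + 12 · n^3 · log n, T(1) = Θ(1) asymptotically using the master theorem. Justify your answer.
T(n) = Θ(n^3 · (log n)^2)

Here log_3 27 = 3 and f(n) = 12 · n^3 · log n = Θ(n^(log_3 27) · (log n)^1). This is the extended Case 2 of the master theorem (f matches the critical exponent up to log factors), giving T(n) = Θ(n^(log_3 27) · (log n)^(1+1)) = Θ(n^3 · (log n)^2).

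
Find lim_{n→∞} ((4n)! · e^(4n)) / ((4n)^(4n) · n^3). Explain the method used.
lim = 0

Stirling: (4n)! ~ sqrt(2π·4n) · (4n/e)^(4n). Hence
  (4n)! · e^(4n) / (4n)^(4n) ~ sqrt(2π·4n).
Dividing by n^3: sqrt(2π·4n) / n^3 = sqrt(2π·4) · n^((1−6)/2), so the expression behaves like sqrt(2π·4) · n^((1−6)/2) → 0.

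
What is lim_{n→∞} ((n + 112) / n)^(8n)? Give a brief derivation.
lim = e^896

Rewrite as (1 + 112/n)^(8n). By the standard limit (1 + x/n)^n → e^x, we have (1 + 112/n)^n → e^112, and raising to the 8th power gives e^896.
More precisely, ln[(1 + 112/n)^(8n)] = 8n · ln(1 + 112/n) = 8n · (112/n + O(1/n^2)) = 896 + O(1/n) → 896.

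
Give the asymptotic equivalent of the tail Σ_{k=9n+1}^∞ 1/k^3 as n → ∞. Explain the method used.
Σ_{k>9n} 1/k^3 ~ 1/(2 · (9n)^2)

Compare to the integral: ∫_{9n}^∞ x^(−3) dx = [−x^(−2)/2]_{9n}^∞ = 1/((3−1)·(9n)^2). Euler-Maclaurin then gives
  Σ_{k>9n} 1/k^3 = ∫_{9n}^∞ dx/x^3 − 1/(2·(9n)^3) + O(1/(9n)^4).
(Equivalently this is ζ(3) − Σ_{k≤9n} 1/k^3.)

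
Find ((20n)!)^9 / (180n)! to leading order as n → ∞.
((20n)!)^9/(180n)! ~ ((2π·20n)^(8/2) / 3) · 9^(−9·20n)  →  0

Write N = 20n. Stirling: N! ~ sqrt(2π N)(N/e)^N and (9N)! ~ sqrt(2π·9N)·(9N/e)^(9N).
  (N!)^9/(9N)! ~ (2π N)^(9/2) (N/e)^(9N) / [sqrt(2π·9N) (9N/e)^(9N)]
     = (2π N)^(9/2) / sqrt(2π·9N) · (N/(9N))^(9N)
     = (2π N)^((9−1)/2) / 3 · 9^(−9N).
Since 9^9 > 1, the factor 9^(−9N) decays exponentially, so the ratio → 0. Substituting N = 20n gives the stated form.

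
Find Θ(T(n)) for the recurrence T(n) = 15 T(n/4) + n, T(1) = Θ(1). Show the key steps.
T(n) = Θ(n^(log_4 15))

Master theorem: compare f(n) = n to n^(log_4 15) where log_4 15 ≈ 1.953. Since 1 < log_4 15, we have f(n) = O(n^(log_4 15 − ε)) for some ε > 0 — Case 1. Hence T(n) = Θ(n^(log_4 15)).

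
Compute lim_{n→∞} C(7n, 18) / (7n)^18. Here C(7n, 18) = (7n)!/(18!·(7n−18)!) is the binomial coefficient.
lim = 1/18! = 1/6402373705728000

With N = 7n → ∞: C(N, 18) / N^18 = [N(N−1)…(N−17)] / (18! · N^18) = (1/18!) · 1 · (1 − 1/(7n)) · … · (1 − 17/(7n)). Each factor → 1 as N → ∞, so the limit is 1/18! = 1/6402373705728000.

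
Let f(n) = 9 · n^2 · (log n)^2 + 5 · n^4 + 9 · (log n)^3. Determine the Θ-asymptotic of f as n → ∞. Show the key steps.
f(n) ∈ Θ(n^4)

Compare the terms by growth order. For large n, n^a · (log n)^b dominates n^a' · (log n)^b' iff a > a', or (a = a' and b > b'). Ranking the 3 terms shows the dominant one is 5 · n^4. Hence f(n) ∈ Θ(n^4).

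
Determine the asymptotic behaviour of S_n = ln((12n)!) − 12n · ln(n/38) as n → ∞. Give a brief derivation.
S_n ~ 12n · (ln 456 − 1) + O(ln n)

Stirling: ln((12n)!) = 12n ln(12n) − 12n + O(ln n).
  S_n = 12n ln(12n) − 12n − 12n ln(n/38) + O(ln n)
      = 12n ln(12n) − 12n ln n + 12n ln 38 − 12n + O(ln n)
      = 12n ln 12 + 12n ln 38 − 12n + O(ln n)
      = 12n (ln 456 − 1) + O(ln n).
Numerically ln(456) − 1 ≈ 5.1225.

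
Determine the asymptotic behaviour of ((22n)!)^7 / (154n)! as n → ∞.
((22n)!)^7/(154n)! ~ ((2π·22n)^(6/2) / sqrt(7)) · 7^(−7·22n)  →  0

Write N = 22n. Stirling: N! ~ sqrt(2π N)(N/e)^N and (7N)! ~ sqrt(2π·7N)·(7N/e)^(7N).
  (N!)^7/(7N)! ~ (2π N)^(7/2) (N/e)^(7N) / [sqrt(2π·7N) (7N/e)^(7N)]
     = (2π N)^(7/2) / sqrt(2π·7N) · (N/(7N))^(7N)
     = (2π N)^((7−1)/2) / sqrt(7) · 7^(−7N).
Since 7^7 > 1, the factor 7^(−7N) decays exponentially, so the ratio → 0. Substituting N = 22n gives the stated form.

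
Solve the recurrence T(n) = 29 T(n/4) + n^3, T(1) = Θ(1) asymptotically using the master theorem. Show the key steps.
T(n) = Θ(n^3)

log_4 29 ≈ 2.429. f(n) = n^3 dominates n^(log_4 29) since 3 > 2.429, and the regularity condition a·f(n/b) = 29·(n/4)^3 = (29/64)·n^3 ≤ c·f(n) holds with c = 29/64 ≈ 0.453 < 1. So this is Case 3: T(n) = Θ(f(n)) = Θ(n^3).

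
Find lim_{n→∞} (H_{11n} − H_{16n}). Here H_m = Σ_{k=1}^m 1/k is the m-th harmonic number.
lim = ln(11/16)

Euler-Maclaurin gives H_m = ln m + γ + 1/(2m) + O(1/m^2). The γ and O(1/m) terms cancel in the difference:
  H_{11n} − H_{16n} = ln(11n) − ln(16n) + O(1/n) = ln(11/16) + O(1/n).
Hence the limit is ln(11/16).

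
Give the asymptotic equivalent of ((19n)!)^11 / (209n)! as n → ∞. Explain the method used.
((19n)!)^11/(209n)! ~ ((2π·19n)^(10/2) / sqrt(11)) · 11^(−11·19n)  →  0

Write N = 19n. Stirling: N! ~ sqrt(2π N)(N/e)^N and (11N)! ~ sqrt(2π·11N)·(11N/e)^(11N).
  (N!)^11/(11N)! ~ (2π N)^(11/2) (N/e)^(11N) / [sqrt(2π·11N) (11N/e)^(11N)]
     = (2π N)^(11/2) / sqrt(2π·11N) · (N/(11N))^(11N)
     = (2π N)^((11−1)/2) / sqrt(11) · 11^(−11N).
Since 11^11 > 1, the factor 11^(−11N) decays exponentially, so the ratio → 0. Substituting N = 19n gives the stated form.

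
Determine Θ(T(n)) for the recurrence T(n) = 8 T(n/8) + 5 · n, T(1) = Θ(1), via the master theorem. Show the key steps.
T(n) = Θ(n log n)

log_8 8 = 1, and f(n) = 5 · n = Θ(n^(log_8 8)). This is Case 2 of the master theorem: T(n) = Θ(f(n) · log n) = Θ(n log n).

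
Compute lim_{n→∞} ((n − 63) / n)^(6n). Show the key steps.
lim = e^(−378)

Rewrite as (1 − 63/n)^(6n). By the standard limit (1 + x/n)^n → e^x, we have (1 − 63/n)^n → e^(−63), and raising to the 6th power gives e^(−378).
More precisely, ln[(1 − 63/n)^(6n)] = 6n · ln(1 − 63/n) = 6n · (-63/n + O(1/n^2)) = -378 + O(1/n) → -378.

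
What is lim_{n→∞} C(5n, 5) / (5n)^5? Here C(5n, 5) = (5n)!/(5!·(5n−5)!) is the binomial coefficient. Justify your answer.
lim = 1/5! = 1/120

With N = 5n → ∞: C(N, 5) / N^5 = [N(N−1)…(N−4)] / (5! · N^5) = (1/5!) · 1 · (1 − 1/(5n)) · (1 − 2/(5n)) · (1 − 3/(5n)) · (1 − 4/(5n)). Each factor → 1 as N → ∞, so the limit is 1/5! = 1/120.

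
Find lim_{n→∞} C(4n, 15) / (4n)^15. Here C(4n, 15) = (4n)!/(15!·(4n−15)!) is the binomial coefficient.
lim = 1/15! = 1/1307674368000

With N = 4n → ∞: C(N, 15) / N^15 = [N(N−1)…(N−14)] / (15! · N^15) = (1/15!) · 1 · (1 − 1/(4n)) · … · (1 − 14/(4n)). Each factor → 1 as N → ∞, so the limit is 1/15! = 1/1307674368000.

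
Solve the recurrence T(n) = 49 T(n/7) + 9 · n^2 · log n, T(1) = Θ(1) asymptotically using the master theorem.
T(n) = Θ(n^2 · (log n)^2)

Here log_7 49 = 2 and f(n) = 9 · n^2 · log n = Θ(n^(log_7 49) · (log n)^1). This is the extended Case 2 of the master theorem (f matches the critical exponent up to log factors), giving T(n) = Θ(n^(log_7 49) · (log n)^(1+1)) = Θ(n^2 · (log n)^2).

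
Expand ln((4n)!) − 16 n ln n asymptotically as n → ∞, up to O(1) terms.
ln((4n)!) − 16 n ln n = −12 n ln n + 4(ln 4 − 1) n + (1/2) ln(2π·4n) + O(1/n)

Stirling: ln((4n)!) = 4n ln(4n) − 4n + (1/2) ln(2π·4n) + O(1/n).
Expand 4n ln(4n) = 4n (ln n + ln 4) = 4n ln n + 4n ln 4.
Subtract 16n ln n: leading term is (4 − 16) n ln n = −12 n ln n. The next term is 4n ln 4 − 4n = 4(ln 4 − 1) n. Then the (1/2) ln(2π·4n) correction.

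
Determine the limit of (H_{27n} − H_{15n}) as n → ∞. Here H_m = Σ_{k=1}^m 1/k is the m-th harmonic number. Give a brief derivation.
lim = ln(27/15) = ln(9/5)

Euler-Maclaurin gives H_m = ln m + γ + 1/(2m) + O(1/m^2). The γ and O(1/m) terms cancel in the difference:
  H_{27n} − H_{15n} = ln(27n) − ln(15n) + O(1/n) = ln(27/15) + O(1/n).
Hence the limit is ln(27/15) = ln(9/5).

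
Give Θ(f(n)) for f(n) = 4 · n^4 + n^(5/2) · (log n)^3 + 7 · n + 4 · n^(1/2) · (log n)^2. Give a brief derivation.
f(n) ∈ Θ(n^4)

Compare the terms by growth order. For large n, n^a · (log n)^b dominates n^a' · (log n)^b' iff a > a', or (a = a' and b > b'). Ranking the 4 terms shows the dominant one is 4 · n^4. Hence f(n) ∈ Θ(n^4).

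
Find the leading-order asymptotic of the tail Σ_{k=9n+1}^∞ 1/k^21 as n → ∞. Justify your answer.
Σ_{k>9n} 1/k^21 ~ 1/(20 · (9n)^20)

Compare to the integral: ∫_{9n}^∞ x^(−21) dx = [−x^(−20)/20]_{9n}^∞ = 1/((21−1)·(9n)^20). Euler-Maclaurin then gives
  Σ_{k>9n} 1/k^21 = ∫_{9n}^∞ dx/x^21 − 1/(2·(9n)^21) + O(1/(9n)^22).
(Equivalently this is ζ(21) − Σ_{k≤9n} 1/k^21.)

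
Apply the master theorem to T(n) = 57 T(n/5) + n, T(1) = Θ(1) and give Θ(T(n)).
T(n) = Θ(n^(log_5 57))

Master theorem: compare f(n) = n to n^(log_5 57) where log_5 57 ≈ 2.512. Since 1 < log_5 57, we have f(n) = O(n^(log_5 57 − ε)) for some ε > 0 — Case 1. Hence T(n) = Θ(n^(log_5 57)).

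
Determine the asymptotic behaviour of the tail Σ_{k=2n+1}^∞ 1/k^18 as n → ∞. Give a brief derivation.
Σ_{k>2n} 1/k^18 ~ 1/(17 · (2n)^17)

Compare to the integral: ∫_{2n}^∞ x^(−18) dx = [−x^(−17)/17]_{2n}^∞ = 1/((18−1)·(2n)^17). Euler-Maclaurin then gives
  Σ_{k>2n} 1/k^18 = ∫_{2n}^∞ dx/x^18 − 1/(2·(2n)^18) + O(1/(2n)^19).
(Equivalently this is ζ(18) − Σ_{k≤2n} 1/k^18.)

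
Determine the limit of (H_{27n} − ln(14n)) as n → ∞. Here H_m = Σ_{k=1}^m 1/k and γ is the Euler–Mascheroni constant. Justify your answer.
lim = ln(27/14) + γ

By Euler-Maclaurin, H_m = ln m + γ + O(1/m). So
  H_{27n} − ln(14n) = ln(27n) + γ − ln(14n) + O(1/n)
                       = ln(27/14) + γ + O(1/n).
Hence the limit is ln(27/14) + γ.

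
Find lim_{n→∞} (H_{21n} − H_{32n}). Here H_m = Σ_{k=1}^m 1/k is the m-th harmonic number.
lim = ln(21/32)

Euler-Maclaurin gives H_m = ln m + γ + 1/(2m) + O(1/m^2). The γ and O(1/m) terms cancel in the difference:
  H_{21n} − H_{32n} = ln(21n) − ln(32n) + O(1/n) = ln(21/32) + O(1/n).
Hence the limit is ln(21/32).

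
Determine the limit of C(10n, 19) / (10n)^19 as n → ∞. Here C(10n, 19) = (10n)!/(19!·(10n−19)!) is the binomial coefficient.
lim = 1/19! = 1/121645100408832000

With N = 10n → ∞: C(N, 19) / N^19 = [N(N−1)…(N−18)] / (19! · N^19) = (1/19!) · 1 · (1 − 1/(10n)) · … · (1 − 18/(10n)). Each factor → 1 as N → ∞, so the limit is 1/19! = 1/121645100408832000.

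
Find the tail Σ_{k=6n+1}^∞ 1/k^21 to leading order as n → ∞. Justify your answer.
Σ_{k>6n} 1/k^21 ~ 1/(20 · (6n)^20)

Compare to the integral: ∫_{6n}^∞ x^(−21) dx = [−x^(−20)/20]_{6n}^∞ = 1/((21−1)·(6n)^20). Euler-Maclaurin then gives
  Σ_{k>6n} 1/k^21 = ∫_{6n}^∞ dx/x^21 − 1/(2·(6n)^21) + O(1/(6n)^22).
(Equivalently this is ζ(21) − Σ_{k≤6n} 1/k^21.)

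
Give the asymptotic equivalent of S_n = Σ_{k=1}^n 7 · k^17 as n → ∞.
S_n ~ 7 · n^18 / 18

By integral comparison (Euler-Maclaurin), Σ_{k=1}^n 7 · k^17 = 7 · ∫_0^n x^17 dx + O(n^17) = 7 · n^18/18 + O(n^17). (Equivalently, Faulhaber's formula gives the same leading term.)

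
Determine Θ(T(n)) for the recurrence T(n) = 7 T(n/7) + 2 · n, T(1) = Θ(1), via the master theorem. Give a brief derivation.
T(n) = Θ(n log n)

log_7 7 = 1, and f(n) = 2 · n = Θ(n^(log_7 7)). This is Case 2 of the master theorem: T(n) = Θ(f(n) · log n) = Θ(n log n).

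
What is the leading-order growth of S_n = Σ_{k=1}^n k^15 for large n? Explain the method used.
S_n ~ n^16 / 16

By integral comparison (Euler-Maclaurin), Σ_{k=1}^n k^15 = ∫_0^n x^15 dx + O(n^15) = n^16/16 + O(n^15). (Equivalently, Faulhaber's formula gives the same leading term.)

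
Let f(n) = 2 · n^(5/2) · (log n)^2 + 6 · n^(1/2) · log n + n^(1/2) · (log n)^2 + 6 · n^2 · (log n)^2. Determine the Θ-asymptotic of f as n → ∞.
f(n) ∈ Θ(n^(5/2) · (log n)^2)

Compare the terms by growth order. For large n, n^a · (log n)^b dominates n^a' · (log n)^b' iff a > a', or (a = a' and b > b'). Ranking the 4 terms shows the dominant one is 2 · n^(5/2) · (log n)^2. Hence f(n) ∈ Θ(n^(5/2) · (log n)^2).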